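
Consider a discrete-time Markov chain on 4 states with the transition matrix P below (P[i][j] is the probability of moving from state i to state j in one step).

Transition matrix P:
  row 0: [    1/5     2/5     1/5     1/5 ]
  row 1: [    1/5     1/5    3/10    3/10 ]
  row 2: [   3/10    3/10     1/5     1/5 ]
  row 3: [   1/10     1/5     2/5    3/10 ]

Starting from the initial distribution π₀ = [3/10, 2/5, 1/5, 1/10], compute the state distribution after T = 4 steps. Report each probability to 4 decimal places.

t=0: π = [0.3000, 0.4000, 0.2000, 0.1000]
t=1: π = [0.2100, 0.2800, 0.2600, 0.2500]
t=2: π = [0.2010, 0.2680, 0.2780, 0.2530]
t=3: π = [0.2025, 0.2680, 0.2774, 0.2521]
t=4: π = [0.2025, 0.2682, 0.2772, 0.2520]

π = [0.2025, 0.2682, 0.2772, 0.2520]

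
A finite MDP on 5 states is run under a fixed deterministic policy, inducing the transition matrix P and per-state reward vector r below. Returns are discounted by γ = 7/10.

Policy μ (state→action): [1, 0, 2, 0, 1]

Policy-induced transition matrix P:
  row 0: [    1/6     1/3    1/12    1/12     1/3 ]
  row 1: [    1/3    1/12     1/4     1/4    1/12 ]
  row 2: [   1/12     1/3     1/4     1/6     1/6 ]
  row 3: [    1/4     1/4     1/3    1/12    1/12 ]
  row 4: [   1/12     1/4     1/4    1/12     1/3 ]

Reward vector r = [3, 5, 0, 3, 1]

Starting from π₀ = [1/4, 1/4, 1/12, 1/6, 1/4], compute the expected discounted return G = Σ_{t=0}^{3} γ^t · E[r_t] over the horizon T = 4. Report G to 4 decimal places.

G = 6.4080

t=0: π = [0.2500, 0.2500, 0.0833, 0.1667, 0.2500], E[r] = 2.7500, γ^t·E[r] = 2.750000, running G = 2.750000
t=1: π = [0.1944, 0.2361, 0.2222, 0.1319, 0.2153], E[r] = 2.3750, γ^t·E[r] = 1.662500, running G = 4.412500
t=2: π = [0.1806, 0.2454, 0.2286, 0.1412, 0.2043], E[r] = 2.3964, γ^t·E[r] = 1.174242, running G = 5.586742
t=3: π = [0.1833, 0.2432, 0.2317, 0.1433, 0.1986], E[r] = 2.3942, γ^t·E[r] = 0.821208, running G = 6.407950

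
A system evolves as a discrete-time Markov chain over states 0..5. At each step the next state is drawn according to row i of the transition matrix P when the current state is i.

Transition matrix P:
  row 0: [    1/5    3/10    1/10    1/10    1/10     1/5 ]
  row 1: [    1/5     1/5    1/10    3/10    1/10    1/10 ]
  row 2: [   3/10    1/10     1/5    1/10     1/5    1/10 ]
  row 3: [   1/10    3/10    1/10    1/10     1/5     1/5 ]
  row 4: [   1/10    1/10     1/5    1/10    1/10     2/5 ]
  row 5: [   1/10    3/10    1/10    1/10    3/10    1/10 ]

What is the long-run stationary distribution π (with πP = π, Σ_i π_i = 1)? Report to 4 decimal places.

Balance equations π_j = Σ_i π_i·P[i][j]:
  π_0 = 1/5·π_0 + 1/5·π_1 + 3/10·π_2 + 1/10·π_3 + 1/10·π_4 + 1/10·π_5
  π_1 = 3/10·π_0 + 1/5·π_1 + 1/10·π_2 + 3/10·π_3 + 1/10·π_4 + 3/10·π_5
  π_2 = 1/10·π_0 + 1/10·π_1 + 1/5·π_2 + 1/10·π_3 + 1/5·π_4 + 1/10·π_5
  π_3 = 1/10·π_0 + 3/10·π_1 + 1/10·π_2 + 1/10·π_3 + 1/10·π_4 + 1/10·π_5
  π_4 = 1/10·π_0 + 1/10·π_1 + 1/5·π_2 + 1/5·π_3 + 1/10·π_4 + 3/10·π_5
  normalize: π_0 + π_1 + π_2 + π_3 + π_4 + π_5 = 1
Solving the linear system gives exactly π = [8539/51995, 2283/10399, 13441/103990, 2993/20798, 16979/103990, 18697/103990].

π = [0.1642, 0.2195, 0.1293, 0.1439, 0.1633, 0.1798]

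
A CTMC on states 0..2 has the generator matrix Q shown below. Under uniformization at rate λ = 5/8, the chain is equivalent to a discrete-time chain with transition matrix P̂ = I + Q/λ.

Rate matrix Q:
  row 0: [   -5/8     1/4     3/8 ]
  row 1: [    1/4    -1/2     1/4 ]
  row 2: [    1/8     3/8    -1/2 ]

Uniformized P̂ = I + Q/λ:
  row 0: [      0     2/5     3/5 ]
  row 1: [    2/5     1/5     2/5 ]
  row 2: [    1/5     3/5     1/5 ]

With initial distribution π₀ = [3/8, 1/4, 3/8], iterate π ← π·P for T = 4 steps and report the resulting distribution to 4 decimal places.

t=0: π = [0.3750, 0.2500, 0.3750]
t=1: π = [0.1750, 0.4250, 0.4000]
t=2: π = [0.2500, 0.3950, 0.3550]
t=3: π = [0.2290, 0.3920, 0.3790]
t=4: π = [0.2326, 0.3974, 0.3700]

π = [0.2326, 0.3974, 0.3700]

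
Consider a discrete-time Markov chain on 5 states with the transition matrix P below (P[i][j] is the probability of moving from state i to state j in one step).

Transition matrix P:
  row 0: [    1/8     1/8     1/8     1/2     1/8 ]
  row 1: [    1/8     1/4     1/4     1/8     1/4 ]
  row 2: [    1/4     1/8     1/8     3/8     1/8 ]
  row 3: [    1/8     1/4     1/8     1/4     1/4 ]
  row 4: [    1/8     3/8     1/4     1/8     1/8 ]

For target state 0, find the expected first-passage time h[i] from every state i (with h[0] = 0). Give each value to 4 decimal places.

h = [0.0000, 6.6667, 5.9487, 6.7692, 6.6667]

First-step conditioning: h[0] = 0; for i ≠ 0, h[i] = 1 + Σ_k P[i][k]·h[k].
  h[1] = 1 + 1/4·h[1] + 1/4·h[2] + 1/8·h[3] + 1/4·h[4]
  h[2] = 1 + 1/8·h[1] + 1/8·h[2] + 3/8·h[3] + 1/8·h[4]
  h[3] = 1 + 1/4·h[1] + 1/8·h[2] + 1/4·h[3] + 1/4·h[4]
  h[4] = 1 + 3/8·h[1] + 1/4·h[2] + 1/8·h[3] + 1/8·h[4]
Solving the 4×4 linear system over states ≠ 0 gives exactly h = [0, 20/3, 232/39, 88/13, 20/3] (h[0] = 0 is the target).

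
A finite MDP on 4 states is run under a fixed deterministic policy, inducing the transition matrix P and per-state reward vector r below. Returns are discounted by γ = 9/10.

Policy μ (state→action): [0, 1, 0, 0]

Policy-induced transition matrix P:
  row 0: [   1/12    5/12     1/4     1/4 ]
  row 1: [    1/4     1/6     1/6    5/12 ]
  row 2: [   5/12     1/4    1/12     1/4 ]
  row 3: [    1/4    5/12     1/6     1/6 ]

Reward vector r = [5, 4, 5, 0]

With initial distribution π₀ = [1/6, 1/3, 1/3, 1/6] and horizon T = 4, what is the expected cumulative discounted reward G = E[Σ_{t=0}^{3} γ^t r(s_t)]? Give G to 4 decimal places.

t=0: π = [0.1667, 0.3333, 0.3333, 0.1667], E[r] = 3.8333, γ^t·E[r] = 3.833333, running G = 3.833333
t=1: π = [0.2778, 0.2778, 0.1528, 0.2917], E[r] = 3.2639, γ^t·E[r] = 2.937500, running G = 6.770833
t=2: π = [0.2292, 0.3218, 0.1771, 0.2720], E[r] = 3.3183, γ^t·E[r] = 2.687813, running G = 9.458646
t=3: π = [0.2413, 0.3067, 0.1710, 0.2810], E[r] = 3.2885, γ^t·E[r] = 2.397305, running G = 11.855951

G = 11.8560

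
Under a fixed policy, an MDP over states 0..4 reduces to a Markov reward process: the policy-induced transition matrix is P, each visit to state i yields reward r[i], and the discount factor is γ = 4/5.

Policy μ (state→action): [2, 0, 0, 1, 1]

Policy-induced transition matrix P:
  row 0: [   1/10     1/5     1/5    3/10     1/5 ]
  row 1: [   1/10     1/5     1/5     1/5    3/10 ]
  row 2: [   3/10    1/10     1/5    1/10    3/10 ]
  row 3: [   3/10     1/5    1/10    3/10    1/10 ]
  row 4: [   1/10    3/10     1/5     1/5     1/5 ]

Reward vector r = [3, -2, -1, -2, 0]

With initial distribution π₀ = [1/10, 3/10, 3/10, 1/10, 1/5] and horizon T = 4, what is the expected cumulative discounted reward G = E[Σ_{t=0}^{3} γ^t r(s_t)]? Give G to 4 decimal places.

t=0: π = [0.1000, 0.3000, 0.3000, 0.1000, 0.2000], E[r] = -0.8000, γ^t·E[r] = -0.800000, running G = -0.800000
t=1: π = [0.1800, 0.1900, 0.1900, 0.1900, 0.2500], E[r] = -0.4100, γ^t·E[r] = -0.328000, running G = -1.128000
t=2: π = [0.1760, 0.2060, 0.1810, 0.2180, 0.2190], E[r] = -0.5010, γ^t·E[r] = -0.320640, running G = -1.448640
t=3: π = [0.1798, 0.2038, 0.1782, 0.2213, 0.2169], E[r] = -0.4890, γ^t·E[r] = -0.250368, running G = -1.699008

G = -1.6990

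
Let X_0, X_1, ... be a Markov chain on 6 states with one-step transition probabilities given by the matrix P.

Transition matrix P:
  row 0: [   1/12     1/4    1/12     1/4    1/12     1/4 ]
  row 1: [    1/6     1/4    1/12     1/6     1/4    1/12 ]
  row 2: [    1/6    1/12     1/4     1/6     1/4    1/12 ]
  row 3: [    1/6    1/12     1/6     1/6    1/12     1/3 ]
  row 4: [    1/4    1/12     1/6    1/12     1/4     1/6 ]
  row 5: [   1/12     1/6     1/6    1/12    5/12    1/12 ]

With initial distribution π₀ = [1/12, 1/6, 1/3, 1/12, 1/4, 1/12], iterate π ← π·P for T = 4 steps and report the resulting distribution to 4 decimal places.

t=0: π = [0.0833, 0.1667, 0.3333, 0.0833, 0.2500, 0.0833]
t=1: π = [0.1736, 0.1319, 0.1736, 0.1458, 0.2361, 0.1389]
t=2: π = [0.1603, 0.1458, 0.1557, 0.1499, 0.2199, 0.1684]
t=3: π = [0.1576, 0.1484, 0.1541, 0.1477, 0.2264, 0.1658]
t=4: π = [0.1586, 0.1482, 0.1540, 0.1471, 0.2268, 0.1654]

π = [0.1586, 0.1482, 0.1540, 0.1471, 0.2268, 0.1654]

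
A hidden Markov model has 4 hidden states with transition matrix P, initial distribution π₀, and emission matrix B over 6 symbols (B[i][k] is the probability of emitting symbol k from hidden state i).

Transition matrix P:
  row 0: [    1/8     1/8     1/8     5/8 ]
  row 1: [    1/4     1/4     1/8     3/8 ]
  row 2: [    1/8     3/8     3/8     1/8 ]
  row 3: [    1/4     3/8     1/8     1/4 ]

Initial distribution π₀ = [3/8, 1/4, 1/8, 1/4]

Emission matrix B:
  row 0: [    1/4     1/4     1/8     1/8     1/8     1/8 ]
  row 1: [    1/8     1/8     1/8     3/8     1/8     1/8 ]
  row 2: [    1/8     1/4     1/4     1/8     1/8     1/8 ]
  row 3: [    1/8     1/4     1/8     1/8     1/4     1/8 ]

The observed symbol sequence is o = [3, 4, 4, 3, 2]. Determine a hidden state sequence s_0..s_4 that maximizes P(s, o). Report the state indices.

t=0: δ = [4.688e-02, 9.375e-02, 1.562e-02, 3.125e-02]  (obs o_0=3)
t=1: δ = [2.930e-03, 2.930e-03, 1.465e-03, 8.789e-03]  ψ = [1, 1, 1, 1]  (obs o_1=4)
t=2: δ = [2.747e-04, 4.120e-04, 1.373e-04, 5.493e-04]  ψ = [3, 3, 3, 3]  (obs o_2=4)
t=3: δ = [1.717e-05, 7.725e-05, 8.583e-06, 2.146e-05]  ψ = [3, 3, 3, 0]  (obs o_3=3)
t=4: δ = [2.414e-06, 2.414e-06, 2.414e-06, 3.621e-06]  ψ = [1, 1, 1, 1]  (obs o_4=2)
backtrack: best end state = 3; path = [1, 3, 3, 1, 3]

path = [1, 3, 3, 1, 3]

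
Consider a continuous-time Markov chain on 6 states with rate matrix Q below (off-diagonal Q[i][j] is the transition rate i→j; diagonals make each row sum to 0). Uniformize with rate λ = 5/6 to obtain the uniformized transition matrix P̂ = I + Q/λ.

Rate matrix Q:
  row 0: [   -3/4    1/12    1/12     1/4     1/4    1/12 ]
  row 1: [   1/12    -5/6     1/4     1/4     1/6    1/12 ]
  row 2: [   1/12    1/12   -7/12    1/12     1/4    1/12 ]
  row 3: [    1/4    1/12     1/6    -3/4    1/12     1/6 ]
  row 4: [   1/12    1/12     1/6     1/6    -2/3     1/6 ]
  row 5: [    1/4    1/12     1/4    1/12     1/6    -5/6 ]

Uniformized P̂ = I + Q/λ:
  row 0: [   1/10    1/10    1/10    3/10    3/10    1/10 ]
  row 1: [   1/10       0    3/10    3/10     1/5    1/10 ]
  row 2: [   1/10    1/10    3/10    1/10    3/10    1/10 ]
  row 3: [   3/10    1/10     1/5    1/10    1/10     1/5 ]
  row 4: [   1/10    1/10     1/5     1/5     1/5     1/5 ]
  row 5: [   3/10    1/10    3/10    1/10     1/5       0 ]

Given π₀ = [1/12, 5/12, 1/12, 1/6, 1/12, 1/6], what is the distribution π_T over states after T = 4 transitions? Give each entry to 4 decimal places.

t=0: π = [0.0833, 0.4167, 0.0833, 0.1667, 0.0833, 0.1667]
t=1: π = [0.1667, 0.0583, 0.2583, 0.2083, 0.2000, 0.1083]
t=2: π = [0.1633, 0.0942, 0.2258, 0.1650, 0.2217, 0.1300]
t=3: π = [0.1590, 0.0906, 0.2287, 0.1737, 0.2224, 0.1257]
t=4: π = [0.1599, 0.0909, 0.2286, 0.1722, 0.2214, 0.1270]

π = [0.1599, 0.0909, 0.2286, 0.1722, 0.2214, 0.1270]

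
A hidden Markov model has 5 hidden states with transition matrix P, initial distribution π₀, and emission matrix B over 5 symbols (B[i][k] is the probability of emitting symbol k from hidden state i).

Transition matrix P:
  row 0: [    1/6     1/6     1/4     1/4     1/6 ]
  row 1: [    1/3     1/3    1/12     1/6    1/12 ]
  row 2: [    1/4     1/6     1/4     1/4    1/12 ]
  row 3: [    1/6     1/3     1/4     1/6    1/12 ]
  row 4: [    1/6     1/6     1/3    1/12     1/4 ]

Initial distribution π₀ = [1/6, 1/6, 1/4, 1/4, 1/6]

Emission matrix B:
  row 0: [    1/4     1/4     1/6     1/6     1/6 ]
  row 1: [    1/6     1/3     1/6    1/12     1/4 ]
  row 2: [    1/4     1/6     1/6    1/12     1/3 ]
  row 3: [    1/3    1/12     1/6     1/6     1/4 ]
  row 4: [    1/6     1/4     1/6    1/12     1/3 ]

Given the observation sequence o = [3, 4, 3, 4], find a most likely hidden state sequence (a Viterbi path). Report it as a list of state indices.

path = [3, 1, 0, 2]

t=0: δ = [2.778e-02, 1.389e-02, 2.083e-02, 4.167e-02, 1.389e-02]  (obs o_0=3)
t=1: δ = [1.157e-03, 3.472e-03, 3.472e-03, 1.736e-03, 1.543e-03]  ψ = [3, 3, 3, 0, 0]  (obs o_1=4)
t=2: δ = [1.929e-04, 9.645e-05, 7.234e-05, 1.447e-04, 3.215e-05]  ψ = [1, 1, 2, 2, 4]  (obs o_2=3)
t=3: δ = [5.358e-06, 1.206e-05, 1.608e-05, 1.206e-05, 1.072e-05]  ψ = [0, 3, 0, 0, 0]  (obs o_3=4)
backtrack: best end state = 2; path = [3, 1, 0, 2]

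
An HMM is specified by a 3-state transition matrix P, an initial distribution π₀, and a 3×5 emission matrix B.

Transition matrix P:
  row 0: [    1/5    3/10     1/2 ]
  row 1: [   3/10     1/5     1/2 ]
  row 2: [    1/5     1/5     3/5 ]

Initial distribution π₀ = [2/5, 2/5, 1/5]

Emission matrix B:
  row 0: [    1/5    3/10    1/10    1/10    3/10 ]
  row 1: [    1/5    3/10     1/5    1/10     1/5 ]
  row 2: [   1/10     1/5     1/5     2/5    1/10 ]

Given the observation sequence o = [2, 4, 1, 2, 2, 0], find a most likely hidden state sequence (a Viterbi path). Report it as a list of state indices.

path = [1, 0, 2, 2, 2, 2]

t=0: δ = [4.000e-02, 8.000e-02, 4.000e-02]  (obs o_0=2)
t=1: δ = [7.200e-03, 3.200e-03, 4.000e-03]  ψ = [1, 1, 1]  (obs o_1=4)
t=2: δ = [4.320e-04, 6.480e-04, 7.200e-04]  ψ = [0, 0, 0]  (obs o_2=1)
t=3: δ = [1.944e-05, 2.880e-05, 8.640e-05]  ψ = [1, 2, 2]  (obs o_3=2)
t=4: δ = [1.728e-06, 3.456e-06, 1.037e-05]  ψ = [2, 2, 2]  (obs o_4=2)
t=5: δ = [4.147e-07, 4.147e-07, 6.221e-07]  ψ = [2, 2, 2]  (obs o_5=0)
backtrack: best end state = 2; path = [1, 0, 2, 2, 2, 2]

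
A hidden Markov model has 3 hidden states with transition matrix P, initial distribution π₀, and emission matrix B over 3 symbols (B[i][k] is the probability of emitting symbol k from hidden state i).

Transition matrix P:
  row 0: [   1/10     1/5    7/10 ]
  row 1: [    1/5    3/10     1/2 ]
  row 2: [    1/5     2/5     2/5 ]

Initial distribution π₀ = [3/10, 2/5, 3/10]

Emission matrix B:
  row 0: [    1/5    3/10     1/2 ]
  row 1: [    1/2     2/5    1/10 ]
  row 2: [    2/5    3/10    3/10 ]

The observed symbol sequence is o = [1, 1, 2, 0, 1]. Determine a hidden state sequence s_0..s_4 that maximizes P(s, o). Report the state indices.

t=0: δ = [9.000e-02, 1.600e-01, 9.000e-02]  (obs o_0=1)
t=1: δ = [9.600e-03, 1.920e-02, 2.400e-02]  ψ = [1, 1, 1]  (obs o_1=1)
t=2: δ = [2.400e-03, 9.600e-04, 2.880e-03]  ψ = [2, 2, 1]  (obs o_2=2)
t=3: δ = [1.152e-04, 5.760e-04, 6.720e-04]  ψ = [2, 2, 0]  (obs o_3=0)
t=4: δ = [4.032e-05, 1.075e-04, 8.640e-05]  ψ = [2, 2, 1]  (obs o_4=1)
backtrack: best end state = 1; path = [1, 2, 0, 2, 1]

path = [1, 2, 0, 2, 1]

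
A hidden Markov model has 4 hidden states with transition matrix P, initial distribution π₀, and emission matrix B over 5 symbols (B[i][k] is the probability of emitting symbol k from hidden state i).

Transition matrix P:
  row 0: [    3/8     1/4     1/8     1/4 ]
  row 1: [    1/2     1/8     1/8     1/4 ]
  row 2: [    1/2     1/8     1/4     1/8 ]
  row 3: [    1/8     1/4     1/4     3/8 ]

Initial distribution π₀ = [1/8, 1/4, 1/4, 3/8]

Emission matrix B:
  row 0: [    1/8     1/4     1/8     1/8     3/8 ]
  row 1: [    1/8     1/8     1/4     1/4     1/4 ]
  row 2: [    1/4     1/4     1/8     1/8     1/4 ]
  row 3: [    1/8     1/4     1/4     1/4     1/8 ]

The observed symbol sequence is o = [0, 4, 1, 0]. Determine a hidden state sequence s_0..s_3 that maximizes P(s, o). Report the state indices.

path = [2, 0, 0, 0]

t=0: δ = [1.562e-02, 3.125e-02, 6.250e-02, 4.688e-02]  (obs o_0=0)
t=1: δ = [1.172e-02, 2.930e-03, 3.906e-03, 2.197e-03]  ψ = [2, 3, 2, 3]  (obs o_1=4)
t=2: δ = [1.099e-03, 3.662e-04, 3.662e-04, 7.324e-04]  ψ = [0, 0, 0, 0]  (obs o_2=1)
t=3: δ = [5.150e-05, 3.433e-05, 4.578e-05, 3.433e-05]  ψ = [0, 0, 3, 0]  (obs o_3=0)
backtrack: best end state = 0; path = [2, 0, 0, 0]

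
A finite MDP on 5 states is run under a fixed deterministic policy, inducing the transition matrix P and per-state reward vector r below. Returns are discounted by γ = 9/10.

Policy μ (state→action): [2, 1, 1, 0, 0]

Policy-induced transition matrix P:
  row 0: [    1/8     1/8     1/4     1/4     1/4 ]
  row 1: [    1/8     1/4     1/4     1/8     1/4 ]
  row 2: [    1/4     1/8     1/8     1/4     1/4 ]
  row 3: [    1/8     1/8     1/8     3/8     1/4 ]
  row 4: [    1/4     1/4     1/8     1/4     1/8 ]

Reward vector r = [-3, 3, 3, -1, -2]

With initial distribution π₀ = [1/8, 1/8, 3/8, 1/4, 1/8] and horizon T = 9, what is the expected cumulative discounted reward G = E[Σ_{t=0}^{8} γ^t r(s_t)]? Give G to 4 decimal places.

t=0: π = [0.1250, 0.1250, 0.3750, 0.2500, 0.1250], E[r] = 0.6250, γ^t·E[r] = 0.625000, running G = 0.625000
t=1: π = [0.1875, 0.1563, 0.1563, 0.2656, 0.2344], E[r] = -0.3594, γ^t·E[r] = -0.323438, running G = 0.301563
t=2: π = [0.1738, 0.1738, 0.1680, 0.2637, 0.2207], E[r] = -0.2012, γ^t·E[r] = -0.162949, running G = 0.138613
t=3: π = [0.1736, 0.1743, 0.1685, 0.2612, 0.2224], E[r] = -0.1985, γ^t·E[r] = -0.144697, running G = -0.006083
t=4: π = [0.1739, 0.1746, 0.1685, 0.2609, 0.2222], E[r] = -0.1976, γ^t·E[r] = -0.129646, running G = -0.135729
t=5: π = [0.1738, 0.1746, 0.1686, 0.2608, 0.2222], E[r] = -0.1973, γ^t·E[r] = -0.116490, running G = -0.252220
t=6: π = [0.1738, 0.1746, 0.1686, 0.2608, 0.2222], E[r] = -0.1973, γ^t·E[r] = -0.104847, running G = -0.357067
t=7: π = [0.1738, 0.1746, 0.1686, 0.2608, 0.2222], E[r] = -0.1973, γ^t·E[r] = -0.094358, running G = -0.451424
t=8: π = [0.1738, 0.1746, 0.1686, 0.2608, 0.2222], E[r] = -0.1973, γ^t·E[r] = -0.084922, running G = -0.536346

G = -0.5363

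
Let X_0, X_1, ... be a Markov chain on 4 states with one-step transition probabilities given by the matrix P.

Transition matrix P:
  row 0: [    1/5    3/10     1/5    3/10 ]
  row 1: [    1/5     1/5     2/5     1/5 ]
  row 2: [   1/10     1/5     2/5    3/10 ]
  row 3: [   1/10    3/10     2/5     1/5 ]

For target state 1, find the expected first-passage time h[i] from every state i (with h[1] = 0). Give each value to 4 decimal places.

h = [3.7288, 0.0000, 4.1949, 3.8136]

First-step conditioning: h[1] = 0; for i ≠ 1, h[i] = 1 + Σ_k P[i][k]·h[k].
  h[0] = 1 + 1/5·h[0] + 1/5·h[2] + 3/10·h[3]
  h[2] = 1 + 1/10·h[0] + 2/5·h[2] + 3/10·h[3]
  h[3] = 1 + 1/10·h[0] + 2/5·h[2] + 1/5·h[3]
Solving the 3×3 linear system over states ≠ 1 gives exactly h = [220/59, 0, 495/118, 225/59] (h[1] = 0 is the target).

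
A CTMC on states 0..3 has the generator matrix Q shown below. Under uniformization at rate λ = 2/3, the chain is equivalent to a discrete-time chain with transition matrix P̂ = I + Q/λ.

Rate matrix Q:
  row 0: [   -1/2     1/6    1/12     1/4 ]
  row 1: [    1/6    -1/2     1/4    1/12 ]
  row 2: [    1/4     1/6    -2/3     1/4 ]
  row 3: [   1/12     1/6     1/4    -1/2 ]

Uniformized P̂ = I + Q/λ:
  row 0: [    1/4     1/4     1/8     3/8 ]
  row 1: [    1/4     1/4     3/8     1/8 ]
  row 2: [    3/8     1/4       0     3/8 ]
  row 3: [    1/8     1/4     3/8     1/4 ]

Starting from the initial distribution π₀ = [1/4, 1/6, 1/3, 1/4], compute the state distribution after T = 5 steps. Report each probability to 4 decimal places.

π = [0.2439, 0.2500, 0.2283, 0.2778]

t=0: π = [0.2500, 0.1667, 0.3333, 0.2500]
t=1: π = [0.2604, 0.2500, 0.1875, 0.3021]
t=2: π = [0.2357, 0.2500, 0.2396, 0.2747]
t=3: π = [0.2456, 0.2500, 0.2262, 0.2782]
t=4: π = [0.2435, 0.2500, 0.2288, 0.2777]
t=5: π = [0.2439, 0.2500, 0.2283, 0.2778]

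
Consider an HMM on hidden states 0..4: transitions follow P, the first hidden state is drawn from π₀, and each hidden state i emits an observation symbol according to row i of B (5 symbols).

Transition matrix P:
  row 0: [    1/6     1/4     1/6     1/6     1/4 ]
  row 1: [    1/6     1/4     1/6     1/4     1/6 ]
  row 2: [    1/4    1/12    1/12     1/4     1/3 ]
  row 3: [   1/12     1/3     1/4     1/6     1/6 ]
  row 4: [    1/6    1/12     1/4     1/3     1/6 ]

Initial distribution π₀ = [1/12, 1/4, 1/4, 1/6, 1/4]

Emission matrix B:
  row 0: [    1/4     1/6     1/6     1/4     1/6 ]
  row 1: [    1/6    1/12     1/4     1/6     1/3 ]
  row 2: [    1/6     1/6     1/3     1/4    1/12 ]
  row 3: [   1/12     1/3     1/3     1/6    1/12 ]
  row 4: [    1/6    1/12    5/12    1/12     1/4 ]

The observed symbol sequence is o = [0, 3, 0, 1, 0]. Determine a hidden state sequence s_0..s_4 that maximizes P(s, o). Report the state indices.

path = [4, 2, 4, 3, 1]

t=0: δ = [2.083e-02, 4.167e-02, 4.167e-02, 1.389e-02, 4.167e-02]  (obs o_0=0)
t=1: δ = [2.604e-03, 1.736e-03, 2.604e-03, 2.315e-03, 1.157e-03]  ψ = [2, 1, 4, 4, 2]  (obs o_1=3)
t=2: δ = [1.628e-04, 1.286e-04, 9.645e-05, 5.425e-05, 1.447e-04]  ψ = [2, 3, 3, 2, 2]  (obs o_2=0)
t=3: δ = [4.521e-06, 3.391e-06, 6.028e-06, 1.608e-05, 3.391e-06]  ψ = [0, 0, 4, 4, 0]  (obs o_3=1)
t=4: δ = [3.768e-07, 8.931e-07, 6.698e-07, 2.233e-07, 4.465e-07]  ψ = [2, 3, 3, 3, 3]  (obs o_4=0)
backtrack: best end state = 1; path = [4, 2, 4, 3, 1]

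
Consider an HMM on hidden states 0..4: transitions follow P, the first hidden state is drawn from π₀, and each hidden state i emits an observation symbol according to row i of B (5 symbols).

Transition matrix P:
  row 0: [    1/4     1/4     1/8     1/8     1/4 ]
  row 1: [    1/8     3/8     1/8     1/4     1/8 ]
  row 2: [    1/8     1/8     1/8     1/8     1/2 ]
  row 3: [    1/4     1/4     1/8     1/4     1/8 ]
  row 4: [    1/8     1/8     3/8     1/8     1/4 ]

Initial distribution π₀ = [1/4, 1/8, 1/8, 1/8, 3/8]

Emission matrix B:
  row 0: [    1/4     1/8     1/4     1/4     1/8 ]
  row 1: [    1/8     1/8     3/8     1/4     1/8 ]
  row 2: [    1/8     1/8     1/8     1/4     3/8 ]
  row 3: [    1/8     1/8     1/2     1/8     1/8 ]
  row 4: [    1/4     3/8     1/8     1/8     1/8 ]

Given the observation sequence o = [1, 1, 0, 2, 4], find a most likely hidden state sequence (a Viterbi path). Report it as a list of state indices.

t=0: δ = [3.125e-02, 1.562e-02, 1.562e-02, 1.562e-02, 1.406e-01]  (obs o_0=1)
t=1: δ = [2.197e-03, 2.197e-03, 6.592e-03, 2.197e-03, 1.318e-02]  ψ = [4, 4, 4, 4, 4]  (obs o_1=1)
t=2: δ = [4.120e-04, 2.060e-04, 6.180e-04, 2.060e-04, 8.240e-04]  ψ = [4, 4, 4, 4, 2]  (obs o_2=0)
t=3: δ = [2.575e-05, 3.862e-05, 3.862e-05, 5.150e-05, 3.862e-05]  ψ = [0, 0, 4, 4, 2]  (obs o_3=2)
t=4: δ = [1.609e-06, 1.810e-06, 5.431e-06, 1.609e-06, 2.414e-06]  ψ = [3, 1, 4, 3, 2]  (obs o_4=4)
backtrack: best end state = 2; path = [4, 4, 2, 4, 2]

path = [4, 4, 2, 4, 2]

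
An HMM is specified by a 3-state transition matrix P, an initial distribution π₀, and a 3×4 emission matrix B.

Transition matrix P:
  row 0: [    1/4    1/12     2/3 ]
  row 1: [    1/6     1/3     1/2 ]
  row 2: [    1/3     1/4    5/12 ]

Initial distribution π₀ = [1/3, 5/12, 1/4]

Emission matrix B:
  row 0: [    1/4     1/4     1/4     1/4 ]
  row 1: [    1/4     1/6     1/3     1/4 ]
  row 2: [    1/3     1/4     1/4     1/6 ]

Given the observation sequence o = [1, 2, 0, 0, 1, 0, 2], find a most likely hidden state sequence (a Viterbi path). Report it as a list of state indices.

t=0: δ = [8.333e-02, 6.944e-02, 6.250e-02]  (obs o_0=1)
t=1: δ = [5.208e-03, 7.716e-03, 1.389e-02]  ψ = [0, 1, 0]  (obs o_1=2)
t=2: δ = [1.157e-03, 8.681e-04, 1.929e-03]  ψ = [2, 2, 2]  (obs o_2=0)
t=3: δ = [1.608e-04, 1.206e-04, 2.679e-04]  ψ = [2, 2, 2]  (obs o_3=0)
t=4: δ = [2.233e-05, 1.116e-05, 2.791e-05]  ψ = [2, 2, 2]  (obs o_4=1)
t=5: δ = [2.326e-06, 1.744e-06, 4.961e-06]  ψ = [2, 2, 0]  (obs o_5=0)
t=6: δ = [4.135e-07, 4.135e-07, 5.168e-07]  ψ = [2, 2, 2]  (obs o_6=2)
backtrack: best end state = 2; path = [0, 2, 2, 2, 0, 2, 2]

path = [0, 2, 2, 2, 0, 2, 2]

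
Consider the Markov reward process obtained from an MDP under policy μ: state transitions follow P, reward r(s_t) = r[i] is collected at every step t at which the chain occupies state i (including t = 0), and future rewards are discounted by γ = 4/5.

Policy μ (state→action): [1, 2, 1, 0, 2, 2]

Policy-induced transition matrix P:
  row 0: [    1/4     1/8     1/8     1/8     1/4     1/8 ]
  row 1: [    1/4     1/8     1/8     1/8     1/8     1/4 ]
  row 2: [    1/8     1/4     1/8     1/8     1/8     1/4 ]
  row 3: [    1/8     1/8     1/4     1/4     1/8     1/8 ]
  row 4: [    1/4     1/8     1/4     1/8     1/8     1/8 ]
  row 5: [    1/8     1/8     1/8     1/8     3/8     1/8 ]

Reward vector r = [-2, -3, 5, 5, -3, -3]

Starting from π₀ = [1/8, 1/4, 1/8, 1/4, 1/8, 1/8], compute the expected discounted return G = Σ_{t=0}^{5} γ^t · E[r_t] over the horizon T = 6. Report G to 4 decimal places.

G = -0.6494

t=0: π = [0.1250, 0.2500, 0.1250, 0.2500, 0.1250, 0.1250], E[r] = 0.1250, γ^t·E[r] = 0.125000, running G = 0.125000
t=1: π = [0.1875, 0.1406, 0.1719, 0.1563, 0.1719, 0.1719], E[r] = -0.1875, γ^t·E[r] = -0.150000, running G = -0.025000
t=2: π = [0.1875, 0.1465, 0.1660, 0.1445, 0.1914, 0.1641], E[r] = -0.3281, γ^t·E[r] = -0.210000, running G = -0.235000
t=3: π = [0.1907, 0.1458, 0.1670, 0.1431, 0.1895, 0.1641], E[r] = -0.3289, γ^t·E[r] = -0.168375, running G = -0.403375
t=4: π = [0.1907, 0.1459, 0.1666, 0.1429, 0.1898, 0.1641], E[r] = -0.3337, γ^t·E[r] = -0.136675, running G = -0.540050
t=5: π = [0.1908, 0.1458, 0.1666, 0.1429, 0.1899, 0.1641], E[r] = -0.3336, γ^t·E[r] = -0.109306, running G = -0.649356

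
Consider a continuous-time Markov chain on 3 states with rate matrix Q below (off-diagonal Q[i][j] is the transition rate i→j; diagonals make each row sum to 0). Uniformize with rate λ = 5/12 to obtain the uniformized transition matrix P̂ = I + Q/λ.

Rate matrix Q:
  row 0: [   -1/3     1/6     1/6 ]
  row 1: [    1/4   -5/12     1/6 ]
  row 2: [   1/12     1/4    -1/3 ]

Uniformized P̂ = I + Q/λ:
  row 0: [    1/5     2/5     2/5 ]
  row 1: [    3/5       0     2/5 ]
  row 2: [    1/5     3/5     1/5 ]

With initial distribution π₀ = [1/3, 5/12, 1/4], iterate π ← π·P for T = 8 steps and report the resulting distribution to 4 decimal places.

π = [0.3332, 0.3334, 0.3333]

t=0: π = [0.3333, 0.4167, 0.2500]
t=1: π = [0.3667, 0.2833, 0.3500]
t=2: π = [0.3133, 0.3567, 0.3300]
t=3: π = [0.3427, 0.3233, 0.3340]
t=4: π = [0.3293, 0.3375, 0.3332]
t=5: π = [0.3350, 0.3317, 0.3334]
t=6: π = [0.3327, 0.3340, 0.3333]
t=7: π = [0.3336, 0.3331, 0.3333]
t=8: π = [0.3332, 0.3334, 0.3333]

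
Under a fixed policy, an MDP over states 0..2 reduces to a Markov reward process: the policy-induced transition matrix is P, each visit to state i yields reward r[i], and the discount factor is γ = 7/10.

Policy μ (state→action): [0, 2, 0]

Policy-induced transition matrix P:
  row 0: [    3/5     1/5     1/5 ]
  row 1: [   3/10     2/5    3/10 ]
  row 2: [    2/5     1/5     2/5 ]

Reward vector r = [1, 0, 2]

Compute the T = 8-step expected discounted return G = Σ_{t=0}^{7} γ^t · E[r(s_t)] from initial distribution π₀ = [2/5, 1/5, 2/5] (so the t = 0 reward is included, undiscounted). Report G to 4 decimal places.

G = 3.4308

t=0: π = [0.4000, 0.2000, 0.4000], E[r] = 1.2000, γ^t·E[r] = 1.200000, running G = 1.200000
t=1: π = [0.4600, 0.2400, 0.3000], E[r] = 1.0600, γ^t·E[r] = 0.742000, running G = 1.942000
t=2: π = [0.4680, 0.2480, 0.2840], E[r] = 1.0360, γ^t·E[r] = 0.507640, running G = 2.449640
t=3: π = [0.4688, 0.2496, 0.2816], E[r] = 1.0320, γ^t·E[r] = 0.353976, running G = 2.803616
t=4: π = [0.4688, 0.2499, 0.2813], E[r] = 1.0314, γ^t·E[r] = 0.247630, running G = 3.051246
t=5: π = [0.4688, 0.2500, 0.2812], E[r] = 1.0313, γ^t·E[r] = 0.173325, running G = 3.224570
t=6: π = [0.4688, 0.2500, 0.2812], E[r] = 1.0313, γ^t·E[r] = 0.121326, running G = 3.345896
t=7: π = [0.4688, 0.2500, 0.2812], E[r] = 1.0312, γ^t·E[r] = 0.084928, running G = 3.430824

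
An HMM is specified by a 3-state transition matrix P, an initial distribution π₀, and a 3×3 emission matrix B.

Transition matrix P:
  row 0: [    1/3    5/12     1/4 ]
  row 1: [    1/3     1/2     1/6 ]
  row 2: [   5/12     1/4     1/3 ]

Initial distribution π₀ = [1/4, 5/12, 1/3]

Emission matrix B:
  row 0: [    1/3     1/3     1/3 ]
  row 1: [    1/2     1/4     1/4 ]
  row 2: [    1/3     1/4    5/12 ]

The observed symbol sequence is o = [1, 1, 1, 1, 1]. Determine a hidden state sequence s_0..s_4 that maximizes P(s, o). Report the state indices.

path = [1, 1, 1, 1, 1]

t=0: δ = [8.333e-02, 1.042e-01, 8.333e-02]  (obs o_0=1)
t=1: δ = [1.157e-02, 1.302e-02, 6.944e-03]  ψ = [1, 1, 2]  (obs o_1=1)
t=2: δ = [1.447e-03, 1.628e-03, 7.234e-04]  ψ = [1, 1, 0]  (obs o_2=1)
t=3: δ = [1.808e-04, 2.035e-04, 9.042e-05]  ψ = [1, 1, 0]  (obs o_3=1)
t=4: δ = [2.261e-05, 2.543e-05, 1.130e-05]  ψ = [1, 1, 0]  (obs o_4=1)
backtrack: best end state = 1; path = [1, 1, 1, 1, 1]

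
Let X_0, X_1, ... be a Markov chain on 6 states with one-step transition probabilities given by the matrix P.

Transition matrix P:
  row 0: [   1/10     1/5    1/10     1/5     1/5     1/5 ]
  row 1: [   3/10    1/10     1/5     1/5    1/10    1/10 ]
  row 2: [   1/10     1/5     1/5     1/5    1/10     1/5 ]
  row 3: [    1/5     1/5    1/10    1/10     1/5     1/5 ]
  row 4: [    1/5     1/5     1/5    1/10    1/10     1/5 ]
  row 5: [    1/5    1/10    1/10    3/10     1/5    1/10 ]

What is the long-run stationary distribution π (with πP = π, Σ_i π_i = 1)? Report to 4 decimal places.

π = [0.1836, 0.1667, 0.1467, 0.1830, 0.1533, 0.1667]

Balance equations π_j = Σ_i π_i·P[i][j]:
  π_0 = 1/10·π_0 + 3/10·π_1 + 1/10·π_2 + 1/5·π_3 + 1/5·π_4 + 1/5·π_5
  π_1 = 1/5·π_0 + 1/10·π_1 + 1/5·π_2 + 1/5·π_3 + 1/5·π_4 + 1/10·π_5
  π_2 = 1/10·π_0 + 1/5·π_1 + 1/5·π_2 + 1/10·π_3 + 1/5·π_4 + 1/10·π_5
  π_3 = 1/5·π_0 + 1/5·π_1 + 1/5·π_2 + 1/10·π_3 + 1/10·π_4 + 3/10·π_5
  π_4 = 1/5·π_0 + 1/10·π_1 + 1/10·π_2 + 1/5·π_3 + 1/10·π_4 + 1/5·π_5
  normalize: π_0 + π_1 + π_2 + π_3 + π_4 + π_5 = 1
Solving the linear system gives exactly π = [101/550, 1/6, 11/75, 151/825, 23/150, 1/6].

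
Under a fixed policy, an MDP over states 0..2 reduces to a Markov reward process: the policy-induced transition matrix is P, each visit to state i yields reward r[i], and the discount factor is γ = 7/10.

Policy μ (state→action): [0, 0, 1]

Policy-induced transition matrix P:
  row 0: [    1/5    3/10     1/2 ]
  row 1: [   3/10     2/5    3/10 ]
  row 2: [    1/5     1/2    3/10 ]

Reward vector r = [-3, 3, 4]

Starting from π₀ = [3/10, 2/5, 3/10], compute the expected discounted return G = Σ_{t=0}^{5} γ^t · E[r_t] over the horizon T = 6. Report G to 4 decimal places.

G = 5.2071

t=0: π = [0.3000, 0.4000, 0.3000], E[r] = 1.5000, γ^t·E[r] = 1.500000, running G = 1.500000
t=1: π = [0.2400, 0.4000, 0.3600], E[r] = 1.9200, γ^t·E[r] = 1.344000, running G = 2.844000
t=2: π = [0.2400, 0.4120, 0.3480], E[r] = 1.9080, γ^t·E[r] = 0.934920, running G = 3.778920
t=3: π = [0.2412, 0.4108, 0.3480], E[r] = 1.9008, γ^t·E[r] = 0.651974, running G = 4.430894
t=4: π = [0.2411, 0.4107, 0.3482], E[r] = 1.9018, γ^t·E[r] = 0.456613, running G = 4.887507
t=5: π = [0.2411, 0.4107, 0.3482], E[r] = 1.9018, γ^t·E[r] = 0.319637, running G = 5.207144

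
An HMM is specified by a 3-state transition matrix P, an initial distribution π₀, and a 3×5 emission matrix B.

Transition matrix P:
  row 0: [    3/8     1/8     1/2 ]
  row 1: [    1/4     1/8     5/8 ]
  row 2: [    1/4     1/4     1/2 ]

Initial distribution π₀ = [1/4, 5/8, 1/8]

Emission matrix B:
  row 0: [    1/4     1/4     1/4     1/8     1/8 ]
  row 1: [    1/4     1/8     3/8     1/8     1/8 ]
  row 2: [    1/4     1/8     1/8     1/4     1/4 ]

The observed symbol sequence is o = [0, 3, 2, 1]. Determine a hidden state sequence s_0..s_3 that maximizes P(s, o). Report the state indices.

path = [1, 2, 1, 2]

t=0: δ = [6.250e-02, 1.562e-01, 3.125e-02]  (obs o_0=0)
t=1: δ = [4.883e-03, 2.441e-03, 2.441e-02]  ψ = [1, 1, 1]  (obs o_1=3)
t=2: δ = [1.526e-03, 2.289e-03, 1.526e-03]  ψ = [2, 2, 2]  (obs o_2=2)
t=3: δ = [1.431e-04, 4.768e-05, 1.788e-04]  ψ = [0, 2, 1]  (obs o_3=1)
backtrack: best end state = 2; path = [1, 2, 1, 2]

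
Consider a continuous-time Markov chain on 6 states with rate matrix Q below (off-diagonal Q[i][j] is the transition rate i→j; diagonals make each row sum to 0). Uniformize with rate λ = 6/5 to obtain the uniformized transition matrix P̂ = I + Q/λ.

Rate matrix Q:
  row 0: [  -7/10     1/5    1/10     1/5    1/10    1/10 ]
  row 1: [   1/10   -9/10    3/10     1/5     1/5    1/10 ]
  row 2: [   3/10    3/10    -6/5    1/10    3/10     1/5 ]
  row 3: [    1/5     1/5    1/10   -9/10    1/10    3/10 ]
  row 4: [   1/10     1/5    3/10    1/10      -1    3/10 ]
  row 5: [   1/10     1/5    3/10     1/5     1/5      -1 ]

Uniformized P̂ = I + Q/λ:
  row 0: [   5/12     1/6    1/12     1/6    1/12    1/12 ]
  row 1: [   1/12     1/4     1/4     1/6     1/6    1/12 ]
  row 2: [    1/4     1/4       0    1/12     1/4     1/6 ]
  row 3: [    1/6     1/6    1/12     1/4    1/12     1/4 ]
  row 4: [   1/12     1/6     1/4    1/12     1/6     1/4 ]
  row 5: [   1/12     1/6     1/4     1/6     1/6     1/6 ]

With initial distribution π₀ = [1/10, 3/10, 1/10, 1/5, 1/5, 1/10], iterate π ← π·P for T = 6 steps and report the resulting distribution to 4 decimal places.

t=0: π = [0.1000, 0.3000, 0.1000, 0.2000, 0.2000, 0.1000]
t=1: π = [0.1500, 0.2000, 0.1750, 0.1583, 0.1500, 0.1667]
t=2: π = [0.1757, 0.1979, 0.1549, 0.1528, 0.1556, 0.1632]
t=3: π = [0.1804, 0.1961, 0.1565, 0.1535, 0.1522, 0.1612]
t=4: π = [0.1824, 0.1961, 0.1552, 0.1537, 0.1519, 0.1608]
t=5: π = [0.1828, 0.1959, 0.1552, 0.1539, 0.1516, 0.1606]
t=6: π = [0.1830, 0.1959, 0.1551, 0.1539, 0.1515, 0.1606]

π = [0.1830, 0.1959, 0.1551, 0.1539, 0.1515, 0.1606]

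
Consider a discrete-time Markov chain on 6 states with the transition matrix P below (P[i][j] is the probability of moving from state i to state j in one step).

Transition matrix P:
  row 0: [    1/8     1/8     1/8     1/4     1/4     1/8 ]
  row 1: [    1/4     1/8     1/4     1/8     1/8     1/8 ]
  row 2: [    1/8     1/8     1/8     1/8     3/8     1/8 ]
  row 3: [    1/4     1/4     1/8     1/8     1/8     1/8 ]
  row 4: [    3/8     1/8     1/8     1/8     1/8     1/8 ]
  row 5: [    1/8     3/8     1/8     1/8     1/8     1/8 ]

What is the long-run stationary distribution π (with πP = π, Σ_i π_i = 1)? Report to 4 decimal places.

Balance equations π_j = Σ_i π_i·P[i][j]:
  π_0 = 1/8·π_0 + 1/4·π_1 + 1/8·π_2 + 1/4·π_3 + 3/8·π_4 + 1/8·π_5
  π_1 = 1/8·π_0 + 1/8·π_1 + 1/8·π_2 + 1/4·π_3 + 1/8·π_4 + 3/8·π_5
  π_2 = 1/8·π_0 + 1/4·π_1 + 1/8·π_2 + 1/8·π_3 + 1/8·π_4 + 1/8·π_5
  π_3 = 1/4·π_0 + 1/8·π_1 + 1/8·π_2 + 1/8·π_3 + 1/8·π_4 + 1/8·π_5
  π_4 = 1/4·π_0 + 1/8·π_1 + 3/8·π_2 + 1/8·π_3 + 1/8·π_4 + 1/8·π_5
  normalize: π_0 + π_1 + π_2 + π_3 + π_4 + π_5 = 1
Solving the linear system gives exactly π = [79/371, 65/371, 109/742, 225/1484, 559/2968, 1/8].

π = [0.2129, 0.1752, 0.1469, 0.1516, 0.1883, 0.1250]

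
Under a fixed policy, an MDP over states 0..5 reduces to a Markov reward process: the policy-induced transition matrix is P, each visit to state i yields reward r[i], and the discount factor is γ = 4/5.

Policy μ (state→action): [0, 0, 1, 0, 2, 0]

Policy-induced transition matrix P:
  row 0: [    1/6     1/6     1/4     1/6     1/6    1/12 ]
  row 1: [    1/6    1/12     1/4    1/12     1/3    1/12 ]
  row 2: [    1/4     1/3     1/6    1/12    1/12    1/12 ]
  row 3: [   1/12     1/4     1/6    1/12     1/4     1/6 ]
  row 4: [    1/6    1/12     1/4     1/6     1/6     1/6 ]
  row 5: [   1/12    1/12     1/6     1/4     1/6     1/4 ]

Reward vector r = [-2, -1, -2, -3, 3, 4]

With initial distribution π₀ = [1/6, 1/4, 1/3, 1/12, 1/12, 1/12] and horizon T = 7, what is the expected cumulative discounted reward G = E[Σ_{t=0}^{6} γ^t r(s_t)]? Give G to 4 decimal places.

G = -1.6685

t=0: π = [0.1667, 0.2500, 0.3333, 0.0833, 0.0833, 0.0833], E[r] = -0.9167, γ^t·E[r] = -0.916667, running G = -0.916667
t=1: π = [0.1806, 0.1944, 0.2083, 0.1181, 0.1875, 0.1111], E[r] = -0.3194, γ^t·E[r] = -0.255556, running G = -1.172222
t=2: π = [0.1649, 0.1701, 0.2135, 0.1325, 0.1916, 0.1273], E[r] = -0.2407, γ^t·E[r] = -0.154074, running G = -1.326296
t=3: π = [0.1628, 0.1726, 0.2106, 0.1343, 0.1883, 0.1316], E[r] = -0.2310, γ^t·E[r] = -0.118272, running G = -1.444568
t=4: π = [0.1621, 0.1719, 0.2103, 0.1345, 0.1891, 0.1321], E[r] = -0.2244, γ^t·E[r] = -0.091931, running G = -1.536499
t=5: π = [0.1620, 0.1718, 0.2103, 0.1346, 0.1890, 0.1323], E[r] = -0.2238, γ^t·E[r] = -0.073347, running G = -1.609845
t=6: π = [0.1619, 0.1718, 0.2102, 0.1346, 0.1890, 0.1324], E[r] = -0.2237, γ^t·E[r] = -0.058631, running G = -1.668476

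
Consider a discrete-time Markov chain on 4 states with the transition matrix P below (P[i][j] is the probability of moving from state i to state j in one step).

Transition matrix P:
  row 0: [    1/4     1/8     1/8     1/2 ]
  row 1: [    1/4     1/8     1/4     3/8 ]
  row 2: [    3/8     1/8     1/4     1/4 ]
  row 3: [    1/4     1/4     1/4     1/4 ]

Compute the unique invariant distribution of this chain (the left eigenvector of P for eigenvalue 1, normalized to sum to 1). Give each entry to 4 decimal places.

Balance equations π_j = Σ_i π_i·P[i][j]:
  π_0 = 1/4·π_0 + 1/4·π_1 + 3/8·π_2 + 1/4·π_3
  π_1 = 1/8·π_0 + 1/8·π_1 + 1/8·π_2 + 1/4·π_3
  π_2 = 1/8·π_0 + 1/4·π_1 + 1/4·π_2 + 1/4·π_3
  normalize: π_0 + π_1 + π_2 + π_3 = 1
Solving the linear system gives exactly π = [18/65, 98/585, 14/65, 199/585].

π = [0.2769, 0.1675, 0.2154, 0.3402]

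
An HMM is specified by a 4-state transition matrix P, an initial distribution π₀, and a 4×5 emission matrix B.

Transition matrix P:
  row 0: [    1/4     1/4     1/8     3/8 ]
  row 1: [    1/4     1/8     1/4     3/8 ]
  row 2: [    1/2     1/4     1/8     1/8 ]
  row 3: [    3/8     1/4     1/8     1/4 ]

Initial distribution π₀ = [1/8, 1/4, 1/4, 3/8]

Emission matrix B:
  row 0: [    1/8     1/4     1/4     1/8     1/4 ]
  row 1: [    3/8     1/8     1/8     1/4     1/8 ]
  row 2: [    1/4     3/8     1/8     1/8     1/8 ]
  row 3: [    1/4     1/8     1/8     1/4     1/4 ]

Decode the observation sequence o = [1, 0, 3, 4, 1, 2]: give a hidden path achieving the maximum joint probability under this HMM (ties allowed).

t=0: δ = [3.125e-02, 3.125e-02, 9.375e-02, 4.688e-02]  (obs o_0=1)
t=1: δ = [5.859e-03, 8.789e-03, 2.930e-03, 2.930e-03]  ψ = [2, 2, 2, 0]  (obs o_1=0)
t=2: δ = [2.747e-04, 3.662e-04, 2.747e-04, 8.240e-04]  ψ = [1, 0, 1, 1]  (obs o_2=3)
t=3: δ = [7.725e-05, 2.575e-05, 1.287e-05, 5.150e-05]  ψ = [3, 3, 3, 3]  (obs o_3=4)
t=4: δ = [4.828e-06, 2.414e-06, 3.621e-06, 3.621e-06]  ψ = [0, 0, 0, 0]  (obs o_4=1)
t=5: δ = [4.526e-07, 1.509e-07, 7.544e-08, 2.263e-07]  ψ = [2, 0, 0, 0]  (obs o_5=2)
backtrack: best end state = 0; path = [2, 1, 3, 0, 2, 0]

path = [2, 1, 3, 0, 2, 0]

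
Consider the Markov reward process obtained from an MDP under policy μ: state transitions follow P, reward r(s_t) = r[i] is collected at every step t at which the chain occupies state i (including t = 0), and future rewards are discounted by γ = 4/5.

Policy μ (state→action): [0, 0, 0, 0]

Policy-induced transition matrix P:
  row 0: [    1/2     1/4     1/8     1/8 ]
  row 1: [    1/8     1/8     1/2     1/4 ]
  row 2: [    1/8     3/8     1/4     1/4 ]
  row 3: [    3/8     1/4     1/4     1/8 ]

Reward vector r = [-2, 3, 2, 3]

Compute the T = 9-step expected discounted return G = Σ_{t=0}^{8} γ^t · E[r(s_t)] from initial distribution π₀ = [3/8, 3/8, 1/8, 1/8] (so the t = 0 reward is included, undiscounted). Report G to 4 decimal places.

G = 5.3387

t=0: π = [0.3750, 0.3750, 0.1250, 0.1250], E[r] = 1.0000, γ^t·E[r] = 1.000000, running G = 1.000000
t=1: π = [0.2969, 0.2188, 0.2969, 0.1875], E[r] = 1.2188, γ^t·E[r] = 0.975000, running G = 1.975000
t=2: π = [0.2832, 0.2598, 0.2676, 0.1895], E[r] = 1.3164, γ^t·E[r] = 0.842500, running G = 2.817500
t=3: π = [0.2786, 0.2510, 0.2795, 0.1909], E[r] = 1.3276, γ^t·E[r] = 0.679750, running G = 3.497250
t=4: π = [0.2772, 0.2536, 0.2779, 0.1913], E[r] = 1.3361, γ^t·E[r] = 0.547275, running G = 4.044525
t=5: π = [0.2768, 0.2530, 0.2787, 0.1914], E[r] = 1.3374, γ^t·E[r] = 0.438233, running G = 4.482758
t=6: π = [0.2766, 0.2532, 0.2787, 0.1915], E[r] = 1.3381, γ^t·E[r] = 0.350771, running G = 4.833529
t=7: π = [0.2766, 0.2532, 0.2787, 0.1915], E[r] = 1.3382, γ^t·E[r] = 0.280645, running G = 5.114173
t=8: π = [0.2766, 0.2532, 0.2787, 0.1915], E[r] = 1.3383, γ^t·E[r] = 0.224526, running G = 5.338699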